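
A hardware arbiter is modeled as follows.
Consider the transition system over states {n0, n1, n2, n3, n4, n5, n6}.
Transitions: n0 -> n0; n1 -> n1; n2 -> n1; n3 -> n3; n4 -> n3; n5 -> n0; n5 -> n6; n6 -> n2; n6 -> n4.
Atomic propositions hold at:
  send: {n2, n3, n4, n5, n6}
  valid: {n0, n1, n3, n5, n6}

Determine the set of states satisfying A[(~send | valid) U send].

{n2, n3, n4, n5, n6}

Sat(~send) = {n0, n1}
Sat(~send | valid) = {n0, n1, n3, n5, n6}
A[(~send | valid) U send]: least fixpoint, start Z0 = Sat(send) = {n2, n3, n4, n5, n6}, add states in Sat(~send | valid) with every successor in Z. Already a fixed point.
Sat(A[(~send | valid) U send]) = {n2, n3, n4, n5, n6}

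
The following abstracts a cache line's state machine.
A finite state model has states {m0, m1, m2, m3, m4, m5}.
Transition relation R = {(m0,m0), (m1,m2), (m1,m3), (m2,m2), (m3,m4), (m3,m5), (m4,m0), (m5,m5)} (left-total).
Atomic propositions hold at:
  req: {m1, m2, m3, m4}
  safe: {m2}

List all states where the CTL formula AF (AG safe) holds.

AG safe: greatest fixpoint, start Z0 = {m2}, keep only states in Sat with every successor in Z. Already a fixed point.
Sat(AG safe) = {m2}
AF (AG safe): least fixpoint, start Z0 = {m2}, add states with every successor in Z. Already a fixed point.
Sat(AF (AG safe)) = {m2}

{m2}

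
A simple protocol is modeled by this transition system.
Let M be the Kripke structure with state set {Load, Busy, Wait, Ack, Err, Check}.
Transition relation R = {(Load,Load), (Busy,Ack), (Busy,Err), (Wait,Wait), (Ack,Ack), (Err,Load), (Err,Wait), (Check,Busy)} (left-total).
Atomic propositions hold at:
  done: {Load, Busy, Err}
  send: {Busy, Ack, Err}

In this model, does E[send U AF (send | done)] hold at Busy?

Yes

Sat(send | done) = {Load, Busy, Ack, Err}
AF (send | done): least fixpoint, start Z0 = {Load, Busy, Ack, Err}, add states with every successor in Z. Z1 = {Load, Busy, Ack, Err, Check}; fixed.
Sat(AF (send | done)) = {Load, Busy, Ack, Err, Check}
E[send U AF (send | done)]: least fixpoint, start Z0 = Sat(AF (send | done)) = {Load, Busy, Ack, Err, Check}, add states in Sat(send) with some successor in Z. Already a fixed point.
Sat(E[send U AF (send | done)]) = {Load, Busy, Ack, Err, Check}
Busy ∈ Sat(E[send U AF (send | done)]) = {Load, Busy, Ack, Err, Check}, so the formula holds at Busy.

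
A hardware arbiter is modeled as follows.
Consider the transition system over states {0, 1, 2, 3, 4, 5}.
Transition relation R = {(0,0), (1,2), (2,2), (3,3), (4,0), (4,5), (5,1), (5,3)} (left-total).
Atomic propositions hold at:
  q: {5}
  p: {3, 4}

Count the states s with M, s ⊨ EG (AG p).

1

AG p: greatest fixpoint, start Z0 = {3, 4}, keep only states in Sat with every successor in Z. Z1 = {3}; fixed.
Sat(AG p) = {3}
EG (AG p): greatest fixpoint, start Z0 = {3}, keep only states in Sat with some successor in Z. Already a fixed point.
Sat(EG (AG p)) = {3}
|Sat(EG (AG p))| = |{3}| = 1.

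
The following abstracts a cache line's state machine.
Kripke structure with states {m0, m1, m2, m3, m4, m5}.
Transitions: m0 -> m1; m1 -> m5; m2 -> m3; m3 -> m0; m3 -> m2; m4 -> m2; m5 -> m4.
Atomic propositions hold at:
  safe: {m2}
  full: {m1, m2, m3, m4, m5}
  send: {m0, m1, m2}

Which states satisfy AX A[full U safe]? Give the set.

A[full U safe]: least fixpoint, start Z0 = Sat(safe) = {m2}, add states in Sat(full) with every successor in Z. Z1 = {m2, m4}; Z2 = {m2, m4, m5}; Z3 = {m1, m2, m4, m5}; fixed.
Sat(A[full U safe]) = {m1, m2, m4, m5}
Sat(AX A[full U safe]) = {s : every successor in {m1, m2, m4, m5}} = {m0, m1, m4, m5}

{m0, m1, m4, m5}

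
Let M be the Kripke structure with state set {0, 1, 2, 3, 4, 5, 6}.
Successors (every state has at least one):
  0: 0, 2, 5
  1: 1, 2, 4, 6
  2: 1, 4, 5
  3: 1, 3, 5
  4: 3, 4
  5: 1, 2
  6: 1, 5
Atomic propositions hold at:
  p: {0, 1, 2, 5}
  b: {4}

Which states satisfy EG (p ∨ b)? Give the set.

Sat(p ∨ b) = {0, 1, 2, 4, 5}
EG (p ∨ b): greatest fixpoint, start Z0 = {0, 1, 2, 4, 5}, keep only states in Sat with some successor in Z. Already a fixed point.
Sat(EG (p ∨ b)) = {0, 1, 2, 4, 5}

{0, 1, 2, 4, 5}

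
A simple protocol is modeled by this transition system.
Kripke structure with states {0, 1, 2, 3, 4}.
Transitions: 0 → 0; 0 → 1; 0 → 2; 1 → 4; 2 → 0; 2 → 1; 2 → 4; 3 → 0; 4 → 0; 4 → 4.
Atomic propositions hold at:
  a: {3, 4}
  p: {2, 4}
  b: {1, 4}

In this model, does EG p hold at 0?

No

EG p: greatest fixpoint, start Z0 = {2, 4}, keep only states in Sat with some successor in Z. Already a fixed point.
Sat(EG p) = {2, 4}
0 ∉ Sat(EG p) = {2, 4}, so the formula does not hold at 0.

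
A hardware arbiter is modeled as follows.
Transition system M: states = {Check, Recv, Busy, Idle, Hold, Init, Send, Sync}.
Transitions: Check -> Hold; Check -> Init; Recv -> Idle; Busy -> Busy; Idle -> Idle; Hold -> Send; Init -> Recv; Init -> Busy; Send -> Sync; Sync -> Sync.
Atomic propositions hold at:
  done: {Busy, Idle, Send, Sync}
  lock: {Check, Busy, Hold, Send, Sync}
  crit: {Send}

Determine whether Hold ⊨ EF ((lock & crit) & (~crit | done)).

Sat(lock & crit) = {Send}
Sat(~crit) = {Check, Recv, Busy, Idle, Hold, Init, Sync}
Sat(~crit | done) = {Check, Recv, Busy, Idle, Hold, Init, Send, Sync}
Sat((lock & crit) & (~crit | done)) = {Send}
EF ((lock & crit) & (~crit | done)): least fixpoint, start Z0 = {Send}, add states with some successor in Z. Z1 = {Hold, Send}; Z2 = {Check, Hold, Send}; fixed.
Sat(EF ((lock & crit) & (~crit | done))) = {Check, Hold, Send}
Hold ∈ Sat(EF ((lock & crit) & (~crit | done))) = {Check, Hold, Send}, so the formula holds at Hold.

Yes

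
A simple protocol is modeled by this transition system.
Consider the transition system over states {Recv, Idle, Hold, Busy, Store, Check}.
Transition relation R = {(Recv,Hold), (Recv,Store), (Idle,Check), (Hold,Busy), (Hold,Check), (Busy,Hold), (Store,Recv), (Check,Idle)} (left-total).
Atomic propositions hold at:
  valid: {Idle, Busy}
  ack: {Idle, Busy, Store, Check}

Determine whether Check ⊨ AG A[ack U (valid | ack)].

Sat(valid | ack) = {Idle, Busy, Store, Check}
A[ack U (valid | ack)]: least fixpoint, start Z0 = Sat((valid | ack)) = {Idle, Busy, Store, Check}, add states in Sat(ack) with every successor in Z. Already a fixed point.
Sat(A[ack U (valid | ack)]) = {Idle, Busy, Store, Check}
AG A[ack U (valid | ack)]: greatest fixpoint, start Z0 = {Idle, Busy, Store, Check}, keep only states in Sat with every successor in Z. Z1 = {Idle, Check}; fixed.
Sat(AG A[ack U (valid | ack)]) = {Idle, Check}
Check ∈ Sat(AG A[ack U (valid | ack)]) = {Idle, Check}, so the formula holds at Check.

Yes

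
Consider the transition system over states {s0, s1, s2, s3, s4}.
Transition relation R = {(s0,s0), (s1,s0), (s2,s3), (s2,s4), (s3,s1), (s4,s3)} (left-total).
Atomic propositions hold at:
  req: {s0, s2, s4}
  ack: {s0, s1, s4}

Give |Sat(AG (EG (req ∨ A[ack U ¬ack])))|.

Sat(¬ack) = {s2, s3}
A[ack U ¬ack]: least fixpoint, start Z0 = Sat(¬ack) = {s2, s3}, add states in Sat(ack) with every successor in Z. Z1 = {s2, s3, s4}; fixed.
Sat(A[ack U ¬ack]) = {s2, s3, s4}
Sat(req ∨ A[ack U ¬ack]) = {s0, s2, s3, s4}
EG (req ∨ A[ack U ¬ack]): greatest fixpoint, start Z0 = {s0, s2, s3, s4}, keep only states in Sat with some successor in Z. Z1 = {s0, s2, s4}; Z2 = {s0, s2}; Z3 = {s0}; fixed.
Sat(EG (req ∨ A[ack U ¬ack])) = {s0}
AG (EG (req ∨ A[ack U ¬ack])): greatest fixpoint, start Z0 = {s0}, keep only states in Sat with every successor in Z. Already a fixed point.
Sat(AG (EG (req ∨ A[ack U ¬ack]))) = {s0}
|Sat(AG (EG (req ∨ A[ack U ¬ack])))| = |{s0}| = 1.

1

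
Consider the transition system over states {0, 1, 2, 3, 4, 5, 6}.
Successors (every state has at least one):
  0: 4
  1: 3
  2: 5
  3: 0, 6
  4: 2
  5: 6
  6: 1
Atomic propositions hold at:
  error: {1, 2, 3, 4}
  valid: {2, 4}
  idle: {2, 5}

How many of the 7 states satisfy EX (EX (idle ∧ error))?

1

Sat(idle ∧ error) = {2}
Sat(EX (idle ∧ error)) = {s : some successor in {2}} = {4}
Sat(EX (EX (idle ∧ error))) = {s : some successor in {4}} = {0}
|Sat(EX (EX (idle ∧ error)))| = |{0}| = 1.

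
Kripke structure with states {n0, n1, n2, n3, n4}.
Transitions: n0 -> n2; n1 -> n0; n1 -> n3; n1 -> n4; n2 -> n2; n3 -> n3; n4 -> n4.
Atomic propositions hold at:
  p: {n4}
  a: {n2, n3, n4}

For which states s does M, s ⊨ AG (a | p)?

{n2, n3, n4}

Sat(a | p) = {n2, n3, n4}
AG (a | p): greatest fixpoint, start Z0 = {n2, n3, n4}, keep only states in Sat with every successor in Z. Already a fixed point.
Sat(AG (a | p)) = {n2, n3, n4}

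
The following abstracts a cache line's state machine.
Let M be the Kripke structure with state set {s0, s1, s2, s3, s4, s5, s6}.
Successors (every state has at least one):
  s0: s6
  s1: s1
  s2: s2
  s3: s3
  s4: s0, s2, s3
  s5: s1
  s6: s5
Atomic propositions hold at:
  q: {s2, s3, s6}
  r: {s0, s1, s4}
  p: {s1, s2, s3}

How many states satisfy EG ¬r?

2

Sat(¬r) = {s2, s3, s5, s6}
EG ¬r: greatest fixpoint, start Z0 = {s2, s3, s5, s6}, keep only states in Sat with some successor in Z. Z1 = {s2, s3, s6}; Z2 = {s2, s3}; fixed.
Sat(EG ¬r) = {s2, s3}
|Sat(EG ¬r)| = |{s2, s3}| = 2.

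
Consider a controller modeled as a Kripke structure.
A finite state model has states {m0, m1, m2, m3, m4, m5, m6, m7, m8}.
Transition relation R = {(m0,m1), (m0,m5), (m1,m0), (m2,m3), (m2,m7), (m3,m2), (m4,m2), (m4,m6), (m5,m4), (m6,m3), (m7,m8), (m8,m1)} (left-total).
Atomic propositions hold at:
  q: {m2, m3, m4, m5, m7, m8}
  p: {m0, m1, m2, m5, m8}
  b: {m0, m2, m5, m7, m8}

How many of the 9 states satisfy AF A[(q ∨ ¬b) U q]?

Sat(¬b) = {m1, m3, m4, m6}
Sat(q ∨ ¬b) = {m1, m2, m3, m4, m5, m6, m7, m8}
A[(q ∨ ¬b) U q]: least fixpoint, start Z0 = Sat(q) = {m2, m3, m4, m5, m7, m8}, add states in Sat(q ∨ ¬b) with every successor in Z. Z1 = {m2, m3, m4, m5, m6, m7, m8}; fixed.
Sat(A[(q ∨ ¬b) U q]) = {m2, m3, m4, m5, m6, m7, m8}
AF A[(q ∨ ¬b) U q]: least fixpoint, start Z0 = {m2, m3, m4, m5, m6, m7, m8}, add states with every successor in Z. Already a fixed point.
Sat(AF A[(q ∨ ¬b) U q]) = {m2, m3, m4, m5, m6, m7, m8}
|Sat(AF A[(q ∨ ¬b) U q])| = |{m2, m3, m4, m5, m6, m7, m8}| = 7.

7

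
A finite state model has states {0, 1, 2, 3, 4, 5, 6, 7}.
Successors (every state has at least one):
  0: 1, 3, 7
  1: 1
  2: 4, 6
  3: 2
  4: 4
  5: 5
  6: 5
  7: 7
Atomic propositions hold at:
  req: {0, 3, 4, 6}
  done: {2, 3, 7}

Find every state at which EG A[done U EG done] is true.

EG done: greatest fixpoint, start Z0 = {2, 3, 7}, keep only states in Sat with some successor in Z. Z1 = {3, 7}; Z2 = {7}; fixed.
Sat(EG done) = {7}
A[done U EG done]: least fixpoint, start Z0 = Sat(EG done) = {7}, add states in Sat(done) with every successor in Z. Already a fixed point.
Sat(A[done U EG done]) = {7}
EG A[done U EG done]: greatest fixpoint, start Z0 = {7}, keep only states in Sat with some successor in Z. Already a fixed point.
Sat(EG A[done U EG done]) = {7}

{7}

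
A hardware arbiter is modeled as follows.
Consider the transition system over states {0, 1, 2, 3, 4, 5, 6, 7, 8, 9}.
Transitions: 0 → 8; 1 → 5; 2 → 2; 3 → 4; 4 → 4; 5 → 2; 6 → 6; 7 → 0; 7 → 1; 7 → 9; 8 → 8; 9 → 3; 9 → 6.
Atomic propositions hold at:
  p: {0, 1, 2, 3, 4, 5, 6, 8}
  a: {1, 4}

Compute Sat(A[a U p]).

{0, 1, 2, 3, 4, 5, 6, 8}

A[a U p]: least fixpoint, start Z0 = Sat(p) = {0, 1, 2, 3, 4, 5, 6, 8}, add states in Sat(a) with every successor in Z. Already a fixed point.
Sat(A[a U p]) = {0, 1, 2, 3, 4, 5, 6, 8}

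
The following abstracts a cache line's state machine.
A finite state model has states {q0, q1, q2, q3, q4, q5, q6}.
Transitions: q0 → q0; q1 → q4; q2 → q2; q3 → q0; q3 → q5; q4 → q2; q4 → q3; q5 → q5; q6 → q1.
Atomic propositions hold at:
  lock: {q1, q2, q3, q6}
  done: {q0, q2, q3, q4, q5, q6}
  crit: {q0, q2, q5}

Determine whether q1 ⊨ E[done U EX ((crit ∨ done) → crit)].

Sat(crit ∨ done) = {q0, q2, q3, q4, q5, q6}
Sat((crit ∨ done) → crit) = {q0, q1, q2, q5}
Sat(EX ((crit ∨ done) → crit)) = {s : some successor in {q0, q1, q2, q5}} = {q0, q2, q3, q4, q5, q6}
E[done U EX ((crit ∨ done) → crit)]: least fixpoint, start Z0 = Sat(EX ((crit ∨ done) → crit)) = {q0, q2, q3, q4, q5, q6}, add states in Sat(done) with some successor in Z. Already a fixed point.
Sat(E[done U EX ((crit ∨ done) → crit)]) = {q0, q2, q3, q4, q5, q6}
q1 ∉ Sat(E[done U EX ((crit ∨ done) → crit)]) = {q0, q2, q3, q4, q5, q6}, so the formula does not hold at q1.

No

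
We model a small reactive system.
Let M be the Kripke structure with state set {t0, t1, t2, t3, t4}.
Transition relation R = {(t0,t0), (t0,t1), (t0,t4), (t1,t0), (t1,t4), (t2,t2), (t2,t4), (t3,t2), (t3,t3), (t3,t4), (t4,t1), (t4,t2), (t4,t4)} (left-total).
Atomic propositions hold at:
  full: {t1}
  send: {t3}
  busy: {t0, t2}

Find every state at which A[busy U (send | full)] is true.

Sat(send | full) = {t1, t3}
A[busy U (send | full)]: least fixpoint, start Z0 = Sat((send | full)) = {t1, t3}, add states in Sat(busy) with every successor in Z. Already a fixed point.
Sat(A[busy U (send | full)]) = {t1, t3}

{t1, t3}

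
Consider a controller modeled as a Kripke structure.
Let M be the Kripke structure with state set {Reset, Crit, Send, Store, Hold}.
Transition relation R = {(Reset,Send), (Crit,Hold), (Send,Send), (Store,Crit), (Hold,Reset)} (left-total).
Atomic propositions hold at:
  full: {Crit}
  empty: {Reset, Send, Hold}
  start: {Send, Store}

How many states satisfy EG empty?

3

EG empty: greatest fixpoint, start Z0 = {Reset, Send, Hold}, keep only states in Sat with some successor in Z. Already a fixed point.
Sat(EG empty) = {Reset, Send, Hold}
|Sat(EG empty)| = |{Reset, Send, Hold}| = 3.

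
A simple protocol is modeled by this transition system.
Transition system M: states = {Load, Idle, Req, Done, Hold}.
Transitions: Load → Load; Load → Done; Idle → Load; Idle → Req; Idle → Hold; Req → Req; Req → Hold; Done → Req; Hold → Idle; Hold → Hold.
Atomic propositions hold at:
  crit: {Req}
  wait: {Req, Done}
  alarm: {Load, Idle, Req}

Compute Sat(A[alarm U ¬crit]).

{Load, Idle, Done, Hold}

Sat(¬crit) = {Load, Idle, Done, Hold}
A[alarm U ¬crit]: least fixpoint, start Z0 = Sat(¬crit) = {Load, Idle, Done, Hold}, add states in Sat(alarm) with every successor in Z. Already a fixed point.
Sat(A[alarm U ¬crit]) = {Load, Idle, Done, Hold}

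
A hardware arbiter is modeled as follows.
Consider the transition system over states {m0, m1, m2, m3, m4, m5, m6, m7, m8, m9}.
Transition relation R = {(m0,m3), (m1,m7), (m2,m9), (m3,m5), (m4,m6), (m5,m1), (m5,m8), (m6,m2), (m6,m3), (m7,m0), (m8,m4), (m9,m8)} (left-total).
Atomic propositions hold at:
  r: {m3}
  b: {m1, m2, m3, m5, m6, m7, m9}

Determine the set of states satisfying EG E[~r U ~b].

{m2, m4, m5, m6, m8, m9}

Sat(~r) = {m0, m1, m2, m4, m5, m6, m7, m8, m9}
Sat(~b) = {m0, m4, m8}
E[~r U ~b]: least fixpoint, start Z0 = Sat(~b) = {m0, m4, m8}, add states in Sat(~r) with some successor in Z. Z1 = {m0, m4, m5, m7, m8, m9}; Z2 = {m0, m1, m2, m4, m5, m7, m8, m9}; Z3 = {m0, m1, m2, m4, m5, m6, m7, m8, m9}; fixed.
Sat(E[~r U ~b]) = {m0, m1, m2, m4, m5, m6, m7, m8, m9}
EG E[~r U ~b]: greatest fixpoint, start Z0 = {m0, m1, m2, m4, m5, m6, m7, m8, m9}, keep only states in Sat with some successor in Z. Z1 = {m1, m2, m4, m5, m6, m7, m8, m9}; Z2 = {m1, m2, m4, m5, m6, m8, m9}; Z3 = {m2, m4, m5, m6, m8, m9}; fixed.
Sat(EG E[~r U ~b]) = {m2, m4, m5, m6, m8, m9}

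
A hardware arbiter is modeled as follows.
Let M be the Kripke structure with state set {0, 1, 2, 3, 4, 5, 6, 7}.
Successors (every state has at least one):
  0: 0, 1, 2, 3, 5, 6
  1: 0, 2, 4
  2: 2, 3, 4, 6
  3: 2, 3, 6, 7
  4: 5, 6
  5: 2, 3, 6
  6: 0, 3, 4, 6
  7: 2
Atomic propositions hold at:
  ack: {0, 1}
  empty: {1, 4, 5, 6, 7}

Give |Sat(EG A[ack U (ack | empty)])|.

Sat(ack | empty) = {0, 1, 4, 5, 6, 7}
A[ack U (ack | empty)]: least fixpoint, start Z0 = Sat((ack | empty)) = {0, 1, 4, 5, 6, 7}, add states in Sat(ack) with every successor in Z. Already a fixed point.
Sat(A[ack U (ack | empty)]) = {0, 1, 4, 5, 6, 7}
EG A[ack U (ack | empty)]: greatest fixpoint, start Z0 = {0, 1, 4, 5, 6, 7}, keep only states in Sat with some successor in Z. Z1 = {0, 1, 4, 5, 6}; fixed.
Sat(EG A[ack U (ack | empty)]) = {0, 1, 4, 5, 6}
|Sat(EG A[ack U (ack | empty)])| = |{0, 1, 4, 5, 6}| = 5.

5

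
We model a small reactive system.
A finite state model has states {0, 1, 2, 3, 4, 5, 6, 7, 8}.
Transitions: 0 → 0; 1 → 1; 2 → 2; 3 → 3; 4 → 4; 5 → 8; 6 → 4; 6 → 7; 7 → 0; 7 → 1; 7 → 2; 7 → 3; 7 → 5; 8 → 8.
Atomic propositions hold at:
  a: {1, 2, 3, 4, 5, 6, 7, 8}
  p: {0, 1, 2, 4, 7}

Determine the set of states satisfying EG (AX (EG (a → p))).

Sat(a → p) = {0, 1, 2, 4, 7}
EG (a → p): greatest fixpoint, start Z0 = {0, 1, 2, 4, 7}, keep only states in Sat with some successor in Z. Already a fixed point.
Sat(EG (a → p)) = {0, 1, 2, 4, 7}
Sat(AX (EG (a → p))) = {s : every successor in {0, 1, 2, 4, 7}} = {0, 1, 2, 4, 6}
EG (AX (EG (a → p))): greatest fixpoint, start Z0 = {0, 1, 2, 4, 6}, keep only states in Sat with some successor in Z. Already a fixed point.
Sat(EG (AX (EG (a → p)))) = {0, 1, 2, 4, 6}

{0, 1, 2, 4, 6}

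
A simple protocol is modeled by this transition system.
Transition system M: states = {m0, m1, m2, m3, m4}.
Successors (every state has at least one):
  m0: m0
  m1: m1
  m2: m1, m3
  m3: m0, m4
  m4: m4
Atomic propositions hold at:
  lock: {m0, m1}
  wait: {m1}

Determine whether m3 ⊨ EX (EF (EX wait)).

No

Sat(EX wait) = {s : some successor in {m1}} = {m1, m2}
EF (EX wait): least fixpoint, start Z0 = {m1, m2}, add states with some successor in Z. Already a fixed point.
Sat(EF (EX wait)) = {m1, m2}
Sat(EX (EF (EX wait))) = {s : some successor in {m1, m2}} = {m1, m2}
m3 ∉ Sat(EX (EF (EX wait))) = {m1, m2}, so the formula does not hold at m3.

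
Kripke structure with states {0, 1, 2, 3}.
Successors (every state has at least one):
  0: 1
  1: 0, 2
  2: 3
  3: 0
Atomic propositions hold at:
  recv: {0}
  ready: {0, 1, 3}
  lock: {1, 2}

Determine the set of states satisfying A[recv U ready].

A[recv U ready]: least fixpoint, start Z0 = Sat(ready) = {0, 1, 3}, add states in Sat(recv) with every successor in Z. Already a fixed point.
Sat(A[recv U ready]) = {0, 1, 3}

{0, 1, 3}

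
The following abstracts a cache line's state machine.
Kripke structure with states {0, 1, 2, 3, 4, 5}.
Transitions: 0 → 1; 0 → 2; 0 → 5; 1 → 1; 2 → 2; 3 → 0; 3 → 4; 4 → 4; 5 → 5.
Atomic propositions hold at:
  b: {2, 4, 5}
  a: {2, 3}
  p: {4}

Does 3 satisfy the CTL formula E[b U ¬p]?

Yes

Sat(¬p) = {0, 1, 2, 3, 5}
E[b U ¬p]: least fixpoint, start Z0 = Sat(¬p) = {0, 1, 2, 3, 5}, add states in Sat(b) with some successor in Z. Already a fixed point.
Sat(E[b U ¬p]) = {0, 1, 2, 3, 5}
3 ∈ Sat(E[b U ¬p]) = {0, 1, 2, 3, 5}, so the formula holds at 3.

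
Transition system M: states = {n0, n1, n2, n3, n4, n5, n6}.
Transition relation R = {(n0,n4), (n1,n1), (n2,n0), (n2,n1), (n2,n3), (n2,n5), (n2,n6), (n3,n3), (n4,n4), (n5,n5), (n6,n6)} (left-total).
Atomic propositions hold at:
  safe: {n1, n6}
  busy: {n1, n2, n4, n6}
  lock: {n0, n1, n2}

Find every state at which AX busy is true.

Sat(AX busy) = {s : every successor in {n1, n2, n4, n6}} = {n0, n1, n4, n6}

{n0, n1, n4, n6}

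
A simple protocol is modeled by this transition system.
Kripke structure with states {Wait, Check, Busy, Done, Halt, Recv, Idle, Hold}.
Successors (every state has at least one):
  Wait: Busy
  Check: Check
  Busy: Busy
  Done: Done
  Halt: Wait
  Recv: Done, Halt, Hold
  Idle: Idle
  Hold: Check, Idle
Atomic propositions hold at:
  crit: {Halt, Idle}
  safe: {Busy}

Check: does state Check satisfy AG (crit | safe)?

Sat(crit | safe) = {Busy, Halt, Idle}
AG (crit | safe): greatest fixpoint, start Z0 = {Busy, Halt, Idle}, keep only states in Sat with every successor in Z. Z1 = {Busy, Idle}; fixed.
Sat(AG (crit | safe)) = {Busy, Idle}
Check ∉ Sat(AG (crit | safe)) = {Busy, Idle}, so the formula does not hold at Check.

No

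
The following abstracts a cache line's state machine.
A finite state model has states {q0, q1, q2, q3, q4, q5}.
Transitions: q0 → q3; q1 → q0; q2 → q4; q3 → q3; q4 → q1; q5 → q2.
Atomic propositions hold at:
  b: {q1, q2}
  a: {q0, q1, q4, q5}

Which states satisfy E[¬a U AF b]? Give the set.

Sat(¬a) = {q2, q3}
AF b: least fixpoint, start Z0 = {q1, q2}, add states with every successor in Z. Z1 = {q1, q2, q4, q5}; fixed.
Sat(AF b) = {q1, q2, q4, q5}
E[¬a U AF b]: least fixpoint, start Z0 = Sat(AF b) = {q1, q2, q4, q5}, add states in Sat(¬a) with some successor in Z. Already a fixed point.
Sat(E[¬a U AF b]) = {q1, q2, q4, q5}

{q1, q2, q4, q5}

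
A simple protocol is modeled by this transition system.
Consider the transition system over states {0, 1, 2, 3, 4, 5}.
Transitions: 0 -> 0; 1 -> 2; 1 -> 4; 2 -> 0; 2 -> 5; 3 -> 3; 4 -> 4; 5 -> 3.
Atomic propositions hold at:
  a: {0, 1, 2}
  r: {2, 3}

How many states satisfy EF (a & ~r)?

3

Sat(~r) = {0, 1, 4, 5}
Sat(a & ~r) = {0, 1}
EF (a & ~r): least fixpoint, start Z0 = {0, 1}, add states with some successor in Z. Z1 = {0, 1, 2}; fixed.
Sat(EF (a & ~r)) = {0, 1, 2}
|Sat(EF (a & ~r))| = |{0, 1, 2}| = 3.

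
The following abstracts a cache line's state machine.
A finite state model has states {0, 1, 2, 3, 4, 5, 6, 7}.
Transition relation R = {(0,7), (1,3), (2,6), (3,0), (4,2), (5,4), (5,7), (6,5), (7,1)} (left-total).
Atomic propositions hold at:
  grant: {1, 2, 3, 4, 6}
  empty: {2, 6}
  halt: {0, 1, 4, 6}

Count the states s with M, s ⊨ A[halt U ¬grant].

4

Sat(¬grant) = {0, 5, 7}
A[halt U ¬grant]: least fixpoint, start Z0 = Sat(¬grant) = {0, 5, 7}, add states in Sat(halt) with every successor in Z. Z1 = {0, 5, 6, 7}; fixed.
Sat(A[halt U ¬grant]) = {0, 5, 6, 7}
|Sat(A[halt U ¬grant])| = |{0, 5, 6, 7}| = 4.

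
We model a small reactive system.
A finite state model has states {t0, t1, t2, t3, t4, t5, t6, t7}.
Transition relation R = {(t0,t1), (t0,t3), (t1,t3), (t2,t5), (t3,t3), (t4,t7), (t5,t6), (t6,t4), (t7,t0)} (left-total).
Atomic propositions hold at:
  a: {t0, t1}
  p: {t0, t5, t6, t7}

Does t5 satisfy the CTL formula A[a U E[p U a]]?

E[p U a]: least fixpoint, start Z0 = Sat(a) = {t0, t1}, add states in Sat(p) with some successor in Z. Z1 = {t0, t1, t7}; fixed.
Sat(E[p U a]) = {t0, t1, t7}
A[a U E[p U a]]: least fixpoint, start Z0 = Sat(E[p U a]) = {t0, t1, t7}, add states in Sat(a) with every successor in Z. Already a fixed point.
Sat(A[a U E[p U a]]) = {t0, t1, t7}
t5 ∉ Sat(A[a U E[p U a]]) = {t0, t1, t7}, so the formula does not hold at t5.

No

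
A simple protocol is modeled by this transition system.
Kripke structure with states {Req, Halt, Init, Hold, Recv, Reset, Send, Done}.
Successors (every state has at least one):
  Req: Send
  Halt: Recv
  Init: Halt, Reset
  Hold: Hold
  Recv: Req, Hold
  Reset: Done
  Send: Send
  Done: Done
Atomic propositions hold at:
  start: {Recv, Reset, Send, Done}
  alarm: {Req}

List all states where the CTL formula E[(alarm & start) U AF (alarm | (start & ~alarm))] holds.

Sat(alarm & start) = ∅
Sat(~alarm) = {Halt, Init, Hold, Recv, Reset, Send, Done}
Sat(start & ~alarm) = {Recv, Reset, Send, Done}
Sat(alarm | (start & ~alarm)) = {Req, Recv, Reset, Send, Done}
AF (alarm | (start & ~alarm)): least fixpoint, start Z0 = {Req, Recv, Reset, Send, Done}, add states with every successor in Z. Z1 = {Req, Halt, Recv, Reset, Send, Done}; Z2 = {Req, Halt, Init, Recv, Reset, Send, Done}; fixed.
Sat(AF (alarm | (start & ~alarm))) = {Req, Halt, Init, Recv, Reset, Send, Done}
E[(alarm & start) U AF (alarm | (start & ~alarm))]: least fixpoint, start Z0 = Sat(AF (alarm | (start & ~alarm))) = {Req, Halt, Init, Recv, Reset, Send, Done}, add states in Sat(alarm & start) with some successor in Z. Already a fixed point.
Sat(E[(alarm & start) U AF (alarm | (start & ~alarm))]) = {Req, Halt, Init, Recv, Reset, Send, Done}

{Req, Halt, Init, Recv, Reset, Send, Done}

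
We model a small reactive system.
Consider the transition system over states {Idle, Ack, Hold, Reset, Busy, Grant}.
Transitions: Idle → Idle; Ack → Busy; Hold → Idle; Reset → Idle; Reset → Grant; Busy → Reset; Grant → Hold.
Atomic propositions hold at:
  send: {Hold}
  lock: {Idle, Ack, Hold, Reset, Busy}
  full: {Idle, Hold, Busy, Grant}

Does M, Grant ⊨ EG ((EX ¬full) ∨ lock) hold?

Sat(¬full) = {Ack, Reset}
Sat(EX ¬full) = {s : some successor in {Ack, Reset}} = {Busy}
Sat((EX ¬full) ∨ lock) = {Idle, Ack, Hold, Reset, Busy}
EG ((EX ¬full) ∨ lock): greatest fixpoint, start Z0 = {Idle, Ack, Hold, Reset, Busy}, keep only states in Sat with some successor in Z. Already a fixed point.
Sat(EG ((EX ¬full) ∨ lock)) = {Idle, Ack, Hold, Reset, Busy}
Grant ∉ Sat(EG ((EX ¬full) ∨ lock)) = {Idle, Ack, Hold, Reset, Busy}, so the formula does not hold at Grant.

No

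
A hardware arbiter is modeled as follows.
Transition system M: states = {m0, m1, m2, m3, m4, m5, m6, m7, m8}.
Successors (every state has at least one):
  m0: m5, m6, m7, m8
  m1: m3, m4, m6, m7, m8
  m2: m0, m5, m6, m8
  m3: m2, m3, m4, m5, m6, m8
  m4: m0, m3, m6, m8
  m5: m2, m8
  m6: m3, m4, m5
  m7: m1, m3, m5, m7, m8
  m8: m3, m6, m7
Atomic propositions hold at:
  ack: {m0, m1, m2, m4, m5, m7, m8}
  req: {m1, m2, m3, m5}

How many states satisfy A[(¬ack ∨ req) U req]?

Sat(¬ack) = {m3, m6}
Sat(¬ack ∨ req) = {m1, m2, m3, m5, m6}
A[(¬ack ∨ req) U req]: least fixpoint, start Z0 = Sat(req) = {m1, m2, m3, m5}, add states in Sat(¬ack ∨ req) with every successor in Z. Already a fixed point.
Sat(A[(¬ack ∨ req) U req]) = {m1, m2, m3, m5}
|Sat(A[(¬ack ∨ req) U req])| = |{m1, m2, m3, m5}| = 4.

4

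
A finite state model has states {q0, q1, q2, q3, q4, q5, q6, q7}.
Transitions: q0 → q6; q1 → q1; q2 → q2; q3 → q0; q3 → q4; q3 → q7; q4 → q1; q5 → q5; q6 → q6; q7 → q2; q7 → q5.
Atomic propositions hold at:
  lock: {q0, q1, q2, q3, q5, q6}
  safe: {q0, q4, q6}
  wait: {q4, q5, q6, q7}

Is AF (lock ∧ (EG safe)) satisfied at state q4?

EG safe: greatest fixpoint, start Z0 = {q0, q4, q6}, keep only states in Sat with some successor in Z. Z1 = {q0, q6}; fixed.
Sat(EG safe) = {q0, q6}
Sat(lock ∧ (EG safe)) = {q0, q6}
AF (lock ∧ (EG safe)): least fixpoint, start Z0 = {q0, q6}, add states with every successor in Z. Already a fixed point.
Sat(AF (lock ∧ (EG safe))) = {q0, q6}
q4 ∉ Sat(AF (lock ∧ (EG safe))) = {q0, q6}, so the formula does not hold at q4.

No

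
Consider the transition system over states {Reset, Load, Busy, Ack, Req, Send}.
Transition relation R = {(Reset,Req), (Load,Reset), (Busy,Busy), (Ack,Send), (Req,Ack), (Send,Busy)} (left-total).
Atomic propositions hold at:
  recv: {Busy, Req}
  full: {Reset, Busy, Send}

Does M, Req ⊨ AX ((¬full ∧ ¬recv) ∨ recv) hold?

Yes

Sat(¬full) = {Load, Ack, Req}
Sat(¬recv) = {Reset, Load, Ack, Send}
Sat(¬full ∧ ¬recv) = {Load, Ack}
Sat((¬full ∧ ¬recv) ∨ recv) = {Load, Busy, Ack, Req}
Sat(AX ((¬full ∧ ¬recv) ∨ recv)) = {s : every successor in {Load, Busy, Ack, Req}} = {Reset, Busy, Req, Send}
Req ∈ Sat(AX ((¬full ∧ ¬recv) ∨ recv)) = {Reset, Busy, Req, Send}, so the formula holds at Req.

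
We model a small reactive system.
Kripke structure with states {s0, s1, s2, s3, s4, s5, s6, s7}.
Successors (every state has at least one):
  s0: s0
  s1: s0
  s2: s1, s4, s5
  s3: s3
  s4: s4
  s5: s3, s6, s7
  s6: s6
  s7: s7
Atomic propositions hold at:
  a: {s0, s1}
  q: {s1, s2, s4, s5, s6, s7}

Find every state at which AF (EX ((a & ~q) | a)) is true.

Sat(~q) = {s0, s3}
Sat(a & ~q) = {s0}
Sat((a & ~q) | a) = {s0, s1}
Sat(EX ((a & ~q) | a)) = {s : some successor in {s0, s1}} = {s0, s1, s2}
AF (EX ((a & ~q) | a)): least fixpoint, start Z0 = {s0, s1, s2}, add states with every successor in Z. Already a fixed point.
Sat(AF (EX ((a & ~q) | a))) = {s0, s1, s2}

{s0, s1, s2}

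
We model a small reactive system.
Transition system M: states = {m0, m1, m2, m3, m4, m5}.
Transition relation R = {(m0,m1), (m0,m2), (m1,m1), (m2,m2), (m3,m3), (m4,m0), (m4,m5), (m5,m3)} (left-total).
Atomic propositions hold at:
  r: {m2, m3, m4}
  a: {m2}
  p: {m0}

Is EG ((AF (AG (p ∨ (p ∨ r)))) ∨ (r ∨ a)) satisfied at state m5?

Yes

Sat(p ∨ r) = {m0, m2, m3, m4}
Sat(p ∨ (p ∨ r)) = {m0, m2, m3, m4}
AG (p ∨ (p ∨ r)): greatest fixpoint, start Z0 = {m0, m2, m3, m4}, keep only states in Sat with every successor in Z. Z1 = {m2, m3}; fixed.
Sat(AG (p ∨ (p ∨ r))) = {m2, m3}
AF (AG (p ∨ (p ∨ r))): least fixpoint, start Z0 = {m2, m3}, add states with every successor in Z. Z1 = {m2, m3, m5}; fixed.
Sat(AF (AG (p ∨ (p ∨ r)))) = {m2, m3, m5}
Sat(r ∨ a) = {m2, m3, m4}
Sat((AF (AG (p ∨ (p ∨ r)))) ∨ (r ∨ a)) = {m2, m3, m4, m5}
EG ((AF (AG (p ∨ (p ∨ r)))) ∨ (r ∨ a)): greatest fixpoint, start Z0 = {m2, m3, m4, m5}, keep only states in Sat with some successor in Z. Already a fixed point.
Sat(EG ((AF (AG (p ∨ (p ∨ r)))) ∨ (r ∨ a))) = {m2, m3, m4, m5}
m5 ∈ Sat(EG ((AF (AG (p ∨ (p ∨ r)))) ∨ (r ∨ a))) = {m2, m3, m4, m5}, so the formula holds at m5.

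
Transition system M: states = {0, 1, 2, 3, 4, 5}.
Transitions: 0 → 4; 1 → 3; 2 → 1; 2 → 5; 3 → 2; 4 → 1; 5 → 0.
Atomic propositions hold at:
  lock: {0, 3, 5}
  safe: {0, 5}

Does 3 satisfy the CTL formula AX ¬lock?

Yes

Sat(¬lock) = {1, 2, 4}
Sat(AX ¬lock) = {s : every successor in {1, 2, 4}} = {0, 3, 4}
3 ∈ Sat(AX ¬lock) = {0, 3, 4}, so the formula holds at 3.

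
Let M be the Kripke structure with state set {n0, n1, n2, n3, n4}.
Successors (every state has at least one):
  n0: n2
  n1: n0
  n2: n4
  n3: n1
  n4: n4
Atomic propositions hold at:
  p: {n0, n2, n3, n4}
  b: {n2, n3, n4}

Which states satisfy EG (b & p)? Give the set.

{n2, n4}

Sat(b & p) = {n2, n3, n4}
EG (b & p): greatest fixpoint, start Z0 = {n2, n3, n4}, keep only states in Sat with some successor in Z. Z1 = {n2, n4}; fixed.
Sat(EG (b & p)) = {n2, n4}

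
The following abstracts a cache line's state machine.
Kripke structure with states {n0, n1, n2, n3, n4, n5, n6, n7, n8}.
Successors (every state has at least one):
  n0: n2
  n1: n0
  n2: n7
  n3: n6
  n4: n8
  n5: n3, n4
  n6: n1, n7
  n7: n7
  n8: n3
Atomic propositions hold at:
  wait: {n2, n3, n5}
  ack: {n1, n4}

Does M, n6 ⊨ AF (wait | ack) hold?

No

Sat(wait | ack) = {n1, n2, n3, n4, n5}
AF (wait | ack): least fixpoint, start Z0 = {n1, n2, n3, n4, n5}, add states with every successor in Z. Z1 = {n0, n1, n2, n3, n4, n5, n8}; fixed.
Sat(AF (wait | ack)) = {n0, n1, n2, n3, n4, n5, n8}
n6 ∉ Sat(AF (wait | ack)) = {n0, n1, n2, n3, n4, n5, n8}, so the formula does not hold at n6.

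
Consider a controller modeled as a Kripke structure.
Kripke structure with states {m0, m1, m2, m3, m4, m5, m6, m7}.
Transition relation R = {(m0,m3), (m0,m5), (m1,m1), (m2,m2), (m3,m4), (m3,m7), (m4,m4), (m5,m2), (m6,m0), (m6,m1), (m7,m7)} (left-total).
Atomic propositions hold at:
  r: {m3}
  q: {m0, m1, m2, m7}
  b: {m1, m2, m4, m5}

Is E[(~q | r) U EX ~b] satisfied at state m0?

Yes

Sat(~q) = {m3, m4, m5, m6}
Sat(~q | r) = {m3, m4, m5, m6}
Sat(~b) = {m0, m3, m6, m7}
Sat(EX ~b) = {s : some successor in {m0, m3, m6, m7}} = {m0, m3, m6, m7}
E[(~q | r) U EX ~b]: least fixpoint, start Z0 = Sat(EX ~b) = {m0, m3, m6, m7}, add states in Sat(~q | r) with some successor in Z. Already a fixed point.
Sat(E[(~q | r) U EX ~b]) = {m0, m3, m6, m7}
m0 ∈ Sat(E[(~q | r) U EX ~b]) = {m0, m3, m6, m7}, so the formula holds at m0.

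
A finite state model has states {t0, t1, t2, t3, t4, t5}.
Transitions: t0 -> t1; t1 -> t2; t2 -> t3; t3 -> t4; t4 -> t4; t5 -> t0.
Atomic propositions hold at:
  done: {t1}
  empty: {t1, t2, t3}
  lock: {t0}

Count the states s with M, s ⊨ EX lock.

Sat(EX lock) = {s : some successor in {t0}} = {t5}
|Sat(EX lock)| = |{t5}| = 1.

1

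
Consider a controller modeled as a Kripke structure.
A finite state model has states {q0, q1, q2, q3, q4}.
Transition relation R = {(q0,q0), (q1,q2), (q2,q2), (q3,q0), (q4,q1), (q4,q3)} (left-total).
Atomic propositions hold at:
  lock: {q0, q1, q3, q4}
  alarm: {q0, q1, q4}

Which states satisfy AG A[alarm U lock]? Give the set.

A[alarm U lock]: least fixpoint, start Z0 = Sat(lock) = {q0, q1, q3, q4}, add states in Sat(alarm) with every successor in Z. Already a fixed point.
Sat(A[alarm U lock]) = {q0, q1, q3, q4}
AG A[alarm U lock]: greatest fixpoint, start Z0 = {q0, q1, q3, q4}, keep only states in Sat with every successor in Z. Z1 = {q0, q3, q4}; Z2 = {q0, q3}; fixed.
Sat(AG A[alarm U lock]) = {q0, q3}

{q0, q3}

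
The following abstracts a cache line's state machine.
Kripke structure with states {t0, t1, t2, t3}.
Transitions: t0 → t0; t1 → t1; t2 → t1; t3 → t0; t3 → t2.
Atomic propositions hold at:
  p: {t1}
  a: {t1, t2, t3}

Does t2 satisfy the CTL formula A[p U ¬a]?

No

Sat(¬a) = {t0}
A[p U ¬a]: least fixpoint, start Z0 = Sat(¬a) = {t0}, add states in Sat(p) with every successor in Z. Already a fixed point.
Sat(A[p U ¬a]) = {t0}
t2 ∉ Sat(A[p U ¬a]) = {t0}, so the formula does not hold at t2.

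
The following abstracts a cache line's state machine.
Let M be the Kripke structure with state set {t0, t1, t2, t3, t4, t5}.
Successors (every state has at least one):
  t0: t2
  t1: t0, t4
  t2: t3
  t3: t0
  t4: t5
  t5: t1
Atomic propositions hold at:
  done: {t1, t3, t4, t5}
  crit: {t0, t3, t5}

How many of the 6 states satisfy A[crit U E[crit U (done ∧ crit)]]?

2

Sat(done ∧ crit) = {t3, t5}
E[crit U (done ∧ crit)]: least fixpoint, start Z0 = Sat((done ∧ crit)) = {t3, t5}, add states in Sat(crit) with some successor in Z. Already a fixed point.
Sat(E[crit U (done ∧ crit)]) = {t3, t5}
A[crit U E[crit U (done ∧ crit)]]: least fixpoint, start Z0 = Sat(E[crit U (done ∧ crit)]) = {t3, t5}, add states in Sat(crit) with every successor in Z. Already a fixed point.
Sat(A[crit U E[crit U (done ∧ crit)]]) = {t3, t5}
|Sat(A[crit U E[crit U (done ∧ crit)]])| = |{t3, t5}| = 2.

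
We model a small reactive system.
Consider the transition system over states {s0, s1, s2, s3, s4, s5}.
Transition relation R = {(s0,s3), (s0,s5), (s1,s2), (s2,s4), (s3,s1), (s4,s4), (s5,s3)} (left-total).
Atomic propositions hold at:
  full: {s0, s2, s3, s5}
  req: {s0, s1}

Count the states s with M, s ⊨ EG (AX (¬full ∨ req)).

Sat(¬full) = {s1, s4}
Sat(¬full ∨ req) = {s0, s1, s4}
Sat(AX (¬full ∨ req)) = {s : every successor in {s0, s1, s4}} = {s2, s3, s4}
EG (AX (¬full ∨ req)): greatest fixpoint, start Z0 = {s2, s3, s4}, keep only states in Sat with some successor in Z. Z1 = {s2, s4}; fixed.
Sat(EG (AX (¬full ∨ req))) = {s2, s4}
|Sat(EG (AX (¬full ∨ req)))| = |{s2, s4}| = 2.

2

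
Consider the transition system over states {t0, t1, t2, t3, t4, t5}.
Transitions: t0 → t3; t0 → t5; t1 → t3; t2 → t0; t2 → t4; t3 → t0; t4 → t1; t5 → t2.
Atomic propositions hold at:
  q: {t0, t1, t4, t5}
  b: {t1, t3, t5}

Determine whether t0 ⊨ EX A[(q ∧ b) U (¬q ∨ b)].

Yes

Sat(q ∧ b) = {t1, t5}
Sat(¬q) = {t2, t3}
Sat(¬q ∨ b) = {t1, t2, t3, t5}
A[(q ∧ b) U (¬q ∨ b)]: least fixpoint, start Z0 = Sat((¬q ∨ b)) = {t1, t2, t3, t5}, add states in Sat(q ∧ b) with every successor in Z. Already a fixed point.
Sat(A[(q ∧ b) U (¬q ∨ b)]) = {t1, t2, t3, t5}
Sat(EX A[(q ∧ b) U (¬q ∨ b)]) = {s : some successor in {t1, t2, t3, t5}} = {t0, t1, t4, t5}
t0 ∈ Sat(EX A[(q ∧ b) U (¬q ∨ b)]) = {t0, t1, t4, t5}, so the formula holds at t0.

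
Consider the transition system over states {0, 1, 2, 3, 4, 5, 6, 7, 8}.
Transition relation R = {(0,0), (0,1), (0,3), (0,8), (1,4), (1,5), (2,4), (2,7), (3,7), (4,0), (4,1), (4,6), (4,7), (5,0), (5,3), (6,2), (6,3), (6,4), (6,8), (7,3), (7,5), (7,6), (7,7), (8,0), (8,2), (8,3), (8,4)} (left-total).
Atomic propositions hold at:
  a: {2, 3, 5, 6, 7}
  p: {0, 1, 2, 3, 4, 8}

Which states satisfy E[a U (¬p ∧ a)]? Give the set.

Sat(¬p) = {5, 6, 7}
Sat(¬p ∧ a) = {5, 6, 7}
E[a U (¬p ∧ a)]: least fixpoint, start Z0 = Sat((¬p ∧ a)) = {5, 6, 7}, add states in Sat(a) with some successor in Z. Z1 = {2, 3, 5, 6, 7}; fixed.
Sat(E[a U (¬p ∧ a)]) = {2, 3, 5, 6, 7}

{2, 3, 5, 6, 7}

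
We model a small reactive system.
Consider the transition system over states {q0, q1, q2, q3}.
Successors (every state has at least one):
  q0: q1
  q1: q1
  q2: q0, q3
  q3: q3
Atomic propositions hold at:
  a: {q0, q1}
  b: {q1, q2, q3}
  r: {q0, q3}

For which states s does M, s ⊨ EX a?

{q0, q1, q2}

Sat(EX a) = {s : some successor in {q0, q1}} = {q0, q1, q2}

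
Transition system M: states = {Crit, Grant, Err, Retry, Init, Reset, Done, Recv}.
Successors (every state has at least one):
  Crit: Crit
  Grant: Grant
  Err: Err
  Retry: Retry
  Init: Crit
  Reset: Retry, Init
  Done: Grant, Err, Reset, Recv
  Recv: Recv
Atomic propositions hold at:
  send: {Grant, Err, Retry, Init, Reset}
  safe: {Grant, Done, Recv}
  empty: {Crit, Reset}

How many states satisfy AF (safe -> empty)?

5

Sat(safe -> empty) = {Crit, Err, Retry, Init, Reset}
AF (safe -> empty): least fixpoint, start Z0 = {Crit, Err, Retry, Init, Reset}, add states with every successor in Z. Already a fixed point.
Sat(AF (safe -> empty)) = {Crit, Err, Retry, Init, Reset}
|Sat(AF (safe -> empty))| = |{Crit, Err, Retry, Init, Reset}| = 5.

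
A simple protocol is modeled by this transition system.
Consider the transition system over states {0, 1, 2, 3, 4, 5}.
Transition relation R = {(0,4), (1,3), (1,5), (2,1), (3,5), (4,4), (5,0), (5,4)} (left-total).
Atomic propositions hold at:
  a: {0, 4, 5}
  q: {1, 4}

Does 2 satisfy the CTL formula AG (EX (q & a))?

No

Sat(q & a) = {4}
Sat(EX (q & a)) = {s : some successor in {4}} = {0, 4, 5}
AG (EX (q & a)): greatest fixpoint, start Z0 = {0, 4, 5}, keep only states in Sat with every successor in Z. Already a fixed point.
Sat(AG (EX (q & a))) = {0, 4, 5}
2 ∉ Sat(AG (EX (q & a))) = {0, 4, 5}, so the formula does not hold at 2.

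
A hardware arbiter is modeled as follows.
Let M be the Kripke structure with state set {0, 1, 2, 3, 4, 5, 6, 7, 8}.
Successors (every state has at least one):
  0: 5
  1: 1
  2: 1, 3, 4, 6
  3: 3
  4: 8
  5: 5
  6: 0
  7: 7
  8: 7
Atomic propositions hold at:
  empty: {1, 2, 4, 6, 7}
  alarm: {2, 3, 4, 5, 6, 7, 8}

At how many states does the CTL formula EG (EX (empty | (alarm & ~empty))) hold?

8

Sat(~empty) = {0, 3, 5, 8}
Sat(alarm & ~empty) = {3, 5, 8}
Sat(empty | (alarm & ~empty)) = {1, 2, 3, 4, 5, 6, 7, 8}
Sat(EX (empty | (alarm & ~empty))) = {s : some successor in {1, 2, 3, 4, 5, 6, 7, 8}} = {0, 1, 2, 3, 4, 5, 7, 8}
EG (EX (empty | (alarm & ~empty))): greatest fixpoint, start Z0 = {0, 1, 2, 3, 4, 5, 7, 8}, keep only states in Sat with some successor in Z. Already a fixed point.
Sat(EG (EX (empty | (alarm & ~empty)))) = {0, 1, 2, 3, 4, 5, 7, 8}
|Sat(EG (EX (empty | (alarm & ~empty))))| = |{0, 1, 2, 3, 4, 5, 7, 8}| = 8.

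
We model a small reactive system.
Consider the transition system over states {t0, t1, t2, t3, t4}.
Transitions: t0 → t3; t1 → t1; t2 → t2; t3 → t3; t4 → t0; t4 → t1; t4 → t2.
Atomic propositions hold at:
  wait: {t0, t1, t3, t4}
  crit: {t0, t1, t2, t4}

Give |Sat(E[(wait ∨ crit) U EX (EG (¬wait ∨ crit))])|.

Sat(wait ∨ crit) = {t0, t1, t2, t3, t4}
Sat(¬wait) = {t2}
Sat(¬wait ∨ crit) = {t0, t1, t2, t4}
EG (¬wait ∨ crit): greatest fixpoint, start Z0 = {t0, t1, t2, t4}, keep only states in Sat with some successor in Z. Z1 = {t1, t2, t4}; fixed.
Sat(EG (¬wait ∨ crit)) = {t1, t2, t4}
Sat(EX (EG (¬wait ∨ crit))) = {s : some successor in {t1, t2, t4}} = {t1, t2, t4}
E[(wait ∨ crit) U EX (EG (¬wait ∨ crit))]: least fixpoint, start Z0 = Sat(EX (EG (¬wait ∨ crit))) = {t1, t2, t4}, add states in Sat(wait ∨ crit) with some successor in Z. Already a fixed point.
Sat(E[(wait ∨ crit) U EX (EG (¬wait ∨ crit))]) = {t1, t2, t4}
|Sat(E[(wait ∨ crit) U EX (EG (¬wait ∨ crit))])| = |{t1, t2, t4}| = 3.

3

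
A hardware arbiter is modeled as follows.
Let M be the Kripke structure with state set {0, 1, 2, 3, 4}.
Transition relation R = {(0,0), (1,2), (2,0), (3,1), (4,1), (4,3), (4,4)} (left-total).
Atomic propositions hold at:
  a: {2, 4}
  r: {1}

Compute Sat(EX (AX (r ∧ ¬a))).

{4}

Sat(¬a) = {0, 1, 3}
Sat(r ∧ ¬a) = {1}
Sat(AX (r ∧ ¬a)) = {s : every successor in {1}} = {3}
Sat(EX (AX (r ∧ ¬a))) = {s : some successor in {3}} = {4}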